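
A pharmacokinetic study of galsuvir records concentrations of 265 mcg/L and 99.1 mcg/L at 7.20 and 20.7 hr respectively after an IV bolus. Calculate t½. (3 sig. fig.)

k = ln(C₁/C₂) / (t₂ − t₁) = ln(265/99.1) / (20.7 − 7.20)
  = 0.9836 / 13.50 = 0.07286 hr⁻¹
t½ = ln 2 / k = ln 2 / 0.07286 ≈ 9.51 hours

9.51 hours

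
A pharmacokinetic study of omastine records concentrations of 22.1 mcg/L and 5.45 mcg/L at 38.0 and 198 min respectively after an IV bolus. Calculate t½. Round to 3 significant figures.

k = ln(C₁/C₂) / (t₂ − t₁) = ln(22.1/5.45) / (198 − 38.0)
  = 1.400 / 160.0 = 0.008750 min⁻¹
t½ = ln 2 / k = ln 2 / 0.008750 ≈ 79.2 minutes

79.2 minutes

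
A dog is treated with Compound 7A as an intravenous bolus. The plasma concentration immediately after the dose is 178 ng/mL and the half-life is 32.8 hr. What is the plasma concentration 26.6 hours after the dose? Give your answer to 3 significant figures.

k = ln 2 / 32.8 = 0.02113 hr⁻¹
26.6 hr is 0.8110 half-lives, so C = 178 × (1/2)^0.8110 = 178 × 0.5700 ≈ 101 ng/mL

101 ng/mL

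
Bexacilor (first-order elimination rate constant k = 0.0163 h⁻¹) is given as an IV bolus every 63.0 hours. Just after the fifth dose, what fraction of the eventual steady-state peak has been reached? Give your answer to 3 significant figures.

f_n = 1 − e^(−nkτ) = 1 − e^(−5 × 0.01630 × 63.0) = 1 − e^(−5.134) = 1 − 0.005890 ≈ 0.994

0.994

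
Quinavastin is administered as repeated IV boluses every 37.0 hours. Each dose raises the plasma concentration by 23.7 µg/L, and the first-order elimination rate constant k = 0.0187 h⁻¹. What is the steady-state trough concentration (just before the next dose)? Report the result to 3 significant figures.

23.8 µg/L

Fraction remaining after one interval: e^(−kτ) = e^(−0.01870 × 37.0) = 0.5006
R = 1 / (1 − 0.5006) = 2.002
Css,max = 23.7 × 2.002 = 47.46 µg/L
Css,min = Css,max × e^(−kτ) = 47.46 × 0.5006 ≈ 23.8 µg/L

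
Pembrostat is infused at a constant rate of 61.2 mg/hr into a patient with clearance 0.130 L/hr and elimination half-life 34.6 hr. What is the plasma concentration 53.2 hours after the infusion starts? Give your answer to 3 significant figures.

Css = rate / CL = 61.2 / 0.130 = 470.8 µg/mL
k = ln 2 / 34.6 = 0.02003 hr⁻¹
C(t) = Css (1 − e^(−kt)) = 470.8 × (1 − e^(−1.066)) = 470.8 × 0.6555 ≈ 309 µg/mL

309 µg/mL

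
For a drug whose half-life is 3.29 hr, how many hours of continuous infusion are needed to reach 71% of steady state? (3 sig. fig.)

5.88 hours

k = ln 2 / 3.29 = 0.2107 hr⁻¹
f = 1 − e^(−kt)  ⇒  t = −ln(1 − f) / k
t = −ln(1 − 0.71) / 0.2107 = 1.238 / 0.2107 ≈ 5.88 hours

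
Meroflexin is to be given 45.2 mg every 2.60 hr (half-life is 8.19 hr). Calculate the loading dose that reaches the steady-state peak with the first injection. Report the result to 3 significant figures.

k = ln 2 / 8.19 = 0.08463 hr⁻¹
Accumulation ratio R = 1 / (1 − e^(−kτ)) = 1 / (1 − e^(−0.08463×2.60)) = 1 / (1 − 0.8025) = 5.063
Loading dose = maintenance dose × R = 45.2 × 5.063 ≈ 229 mg

229 mg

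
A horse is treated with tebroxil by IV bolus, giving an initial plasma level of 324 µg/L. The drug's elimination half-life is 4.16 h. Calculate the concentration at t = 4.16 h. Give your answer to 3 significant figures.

k = ln 2 / 4.16 = 0.1666 h⁻¹
C(t) = C₀ e^(−kt) = 324 × e^(−0.1666 × 4.16) = 324 × e^(−0.6931) = 324 × 0.5000 ≈ 162 µg/L

162 µg/L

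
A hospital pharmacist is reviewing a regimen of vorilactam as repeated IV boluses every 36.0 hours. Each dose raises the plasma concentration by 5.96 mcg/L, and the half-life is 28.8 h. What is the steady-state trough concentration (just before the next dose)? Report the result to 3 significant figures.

k = ln 2 / 28.8 = 0.02407 h⁻¹
Fraction remaining after one interval: e^(−kτ) = e^(−0.02407 × 36.0) = 0.4204
R = 1 / (1 − 0.4204) = 1.725
Css,max = 5.96 × 1.725 = 10.28 mcg/L
Css,min = Css,max × e^(−kτ) = 10.28 × 0.4204 ≈ 4.32 mcg/L

4.32 mcg/L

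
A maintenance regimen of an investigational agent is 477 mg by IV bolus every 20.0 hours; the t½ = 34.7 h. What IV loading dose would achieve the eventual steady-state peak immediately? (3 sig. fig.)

k = ln 2 / 34.7 = 0.01998 h⁻¹
Accumulation ratio R = 1 / (1 − e^(−kτ)) = 1 / (1 − e^(−0.01998×20.0)) = 1 / (1 − 0.6706) = 3.036
Loading dose = maintenance dose × R = 477 × 3.036 ≈ 1450 mg

1450 mg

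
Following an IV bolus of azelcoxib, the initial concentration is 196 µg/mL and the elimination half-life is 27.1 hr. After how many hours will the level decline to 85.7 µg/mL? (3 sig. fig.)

k = ln 2 / 27.1 = 0.02558 hr⁻¹
C(t) = C₀ e^(−kt)  ⇒  t = ln(C₀/C) / k
t = ln(196/85.7) / 0.02558 = 0.8273 / 0.02558 ≈ 32.3 hours

32.3 hours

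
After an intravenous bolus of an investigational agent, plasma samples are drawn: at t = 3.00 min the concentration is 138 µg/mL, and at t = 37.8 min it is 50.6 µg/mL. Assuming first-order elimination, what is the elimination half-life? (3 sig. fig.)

24.0 minutes

k = ln(C₁/C₂) / (t₂ − t₁) = ln(138/50.6) / (37.8 − 3.00)
  = 1.003 / 34.80 = 0.02883 min⁻¹
t½ = ln 2 / k = ln 2 / 0.02883 ≈ 24.0 minutes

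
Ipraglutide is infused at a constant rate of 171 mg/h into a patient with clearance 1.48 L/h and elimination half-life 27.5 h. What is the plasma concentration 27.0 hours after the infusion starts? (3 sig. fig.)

Css = rate / CL = 171 / 1.48 = 115.5 µg/mL
k = ln 2 / 27.5 = 0.02521 h⁻¹
C(t) = Css (1 − e^(−kt)) = 115.5 × (1 − e^(−0.6805)) = 115.5 × 0.4937 ≈ 57.0 µg/mL

57.0 µg/mL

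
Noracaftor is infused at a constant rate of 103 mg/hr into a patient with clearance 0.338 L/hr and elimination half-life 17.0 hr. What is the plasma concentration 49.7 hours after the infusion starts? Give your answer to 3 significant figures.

265 mg/L

Css = rate / CL = 103 / 0.338 = 304.7 mg/L
k = ln 2 / 17.0 = 0.04077 hr⁻¹
C(t) = Css (1 − e^(−kt)) = 304.7 × (1 − e^(−2.026)) = 304.7 × 0.8682 ≈ 265 mg/L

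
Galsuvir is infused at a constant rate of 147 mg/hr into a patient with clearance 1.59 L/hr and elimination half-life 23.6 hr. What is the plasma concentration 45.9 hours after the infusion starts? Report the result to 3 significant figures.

68.4 µg/mL

Css = rate / CL = 147 / 1.59 = 92.45 µg/mL
k = ln 2 / 23.6 = 0.02937 hr⁻¹
C(t) = Css (1 − e^(−kt)) = 92.45 × (1 − e^(−1.348)) = 92.45 × 0.7403 ≈ 68.4 µg/mL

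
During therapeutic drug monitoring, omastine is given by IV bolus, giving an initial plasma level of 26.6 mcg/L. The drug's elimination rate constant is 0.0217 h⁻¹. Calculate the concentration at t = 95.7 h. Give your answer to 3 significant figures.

C(t) = C₀ e^(−kt) = 26.6 × e^(−0.02170 × 95.7) = 26.6 × e^(−2.077) = 26.6 × 0.1253 ≈ 3.33 mcg/L

3.33 mcg/L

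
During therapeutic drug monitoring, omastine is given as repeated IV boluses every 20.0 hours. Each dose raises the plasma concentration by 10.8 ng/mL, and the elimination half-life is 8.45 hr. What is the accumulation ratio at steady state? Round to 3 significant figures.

k = ln 2 / 8.45 = 0.08203 hr⁻¹
Fraction remaining after one interval: e^(−kτ) = e^(−0.08203 × 20.0) = 0.1939
R = 1 / (1 − 0.1939) = 1 / 0.8061 ≈ 1.24

1.24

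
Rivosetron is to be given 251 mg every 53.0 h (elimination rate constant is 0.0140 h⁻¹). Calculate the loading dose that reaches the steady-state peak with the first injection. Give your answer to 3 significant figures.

Accumulation ratio R = 1 / (1 − e^(−kτ)) = 1 / (1 − e^(−0.01400×53.0)) = 1 / (1 − 0.4762) = 1.909
Loading dose = maintenance dose × R = 251 × 1.909 ≈ 479 mg

479 mg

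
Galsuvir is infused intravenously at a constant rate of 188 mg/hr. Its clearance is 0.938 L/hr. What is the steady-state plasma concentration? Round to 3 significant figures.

Css = infusion rate / CL = 188 / 0.938 ≈ 200 mg/L

200 mg/L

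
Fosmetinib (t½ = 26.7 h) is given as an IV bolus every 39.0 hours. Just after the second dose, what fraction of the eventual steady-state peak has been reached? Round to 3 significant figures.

k = ln 2 / 26.7 = 0.02596 h⁻¹
f_n = 1 − e^(−nkτ) = 1 − e^(−2 × 0.02596 × 39.0) = 1 − e^(−2.025) = 1 − 0.1320 ≈ 0.868

0.868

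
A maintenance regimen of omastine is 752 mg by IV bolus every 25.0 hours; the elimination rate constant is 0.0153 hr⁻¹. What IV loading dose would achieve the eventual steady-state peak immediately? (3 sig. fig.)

2370 mg

Accumulation ratio R = 1 / (1 − e^(−kτ)) = 1 / (1 − e^(−0.01530×25.0)) = 1 / (1 − 0.6822) = 3.146
Loading dose = maintenance dose × R = 752 × 3.146 ≈ 2370 mg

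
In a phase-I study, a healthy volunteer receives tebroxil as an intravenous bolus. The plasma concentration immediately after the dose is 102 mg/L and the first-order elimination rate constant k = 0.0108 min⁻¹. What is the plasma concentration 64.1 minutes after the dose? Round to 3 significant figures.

C(t) = C₀ e^(−kt) = 102 × e^(−0.01080 × 64.1) = 102 × e^(−0.6923) = 102 × 0.5004 ≈ 51.0 mg/L

51.0 mg/L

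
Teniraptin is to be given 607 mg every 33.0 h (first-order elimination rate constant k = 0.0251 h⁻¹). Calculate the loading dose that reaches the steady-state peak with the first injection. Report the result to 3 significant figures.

1080 mg

Accumulation ratio R = 1 / (1 − e^(−kτ)) = 1 / (1 − e^(−0.02510×33.0)) = 1 / (1 − 0.4368) = 1.776
Loading dose = maintenance dose × R = 607 × 1.776 ≈ 1080 mg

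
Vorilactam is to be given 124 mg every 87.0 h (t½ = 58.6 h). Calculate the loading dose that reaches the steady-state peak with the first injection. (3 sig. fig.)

193 mg

k = ln 2 / 58.6 = 0.01183 h⁻¹
Accumulation ratio R = 1 / (1 − e^(−kτ)) = 1 / (1 − e^(−0.01183×87.0)) = 1 / (1 − 0.3573) = 1.556
Loading dose = maintenance dose × R = 124 × 1.556 ≈ 193 mg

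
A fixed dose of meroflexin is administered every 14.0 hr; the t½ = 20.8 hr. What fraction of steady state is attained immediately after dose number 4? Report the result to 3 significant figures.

0.845

k = ln 2 / 20.8 = 0.03332 hr⁻¹
f_n = 1 − e^(−nkτ) = 1 − e^(−4 × 0.03332 × 14.0) = 1 − e^(−1.866) = 1 − 0.1547 ≈ 0.845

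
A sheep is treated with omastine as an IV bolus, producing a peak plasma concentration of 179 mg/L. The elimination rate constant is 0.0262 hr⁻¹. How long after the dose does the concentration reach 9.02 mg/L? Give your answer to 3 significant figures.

C(t) = C₀ e^(−kt)  ⇒  t = ln(C₀/C) / k
t = ln(179/9.02) / 0.02620 = 2.988 / 0.02620 ≈ 114 hours

114 hours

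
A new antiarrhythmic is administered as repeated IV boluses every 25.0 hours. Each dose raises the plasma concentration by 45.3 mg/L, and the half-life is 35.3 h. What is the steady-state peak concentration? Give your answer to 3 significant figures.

117 mg/L

k = ln 2 / 35.3 = 0.01964 h⁻¹
Fraction remaining after one interval: e^(−kτ) = e^(−0.01964 × 25.0) = 0.6121
R = 1 / (1 − 0.6121) = 2.578
Css,max = 45.3 × 2.578 ≈ 117 mg/L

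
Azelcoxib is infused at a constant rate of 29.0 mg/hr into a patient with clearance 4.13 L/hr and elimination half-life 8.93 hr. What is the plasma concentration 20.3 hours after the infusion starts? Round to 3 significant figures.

Css = rate / CL = 29.0 / 4.13 = 7.022 µg/mL
k = ln 2 / 8.93 = 0.07762 hr⁻¹
C(t) = Css (1 − e^(−kt)) = 7.022 × (1 − e^(−1.576)) = 7.022 × 0.7931 ≈ 5.57 µg/mL

5.57 µg/mL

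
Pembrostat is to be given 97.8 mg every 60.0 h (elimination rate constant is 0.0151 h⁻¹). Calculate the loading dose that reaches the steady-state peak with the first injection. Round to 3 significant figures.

Accumulation ratio R = 1 / (1 − e^(−kτ)) = 1 / (1 − e^(−0.01510×60.0)) = 1 / (1 − 0.4041) = 1.678
Loading dose = maintenance dose × R = 97.8 × 1.678 ≈ 164 mg

164 mg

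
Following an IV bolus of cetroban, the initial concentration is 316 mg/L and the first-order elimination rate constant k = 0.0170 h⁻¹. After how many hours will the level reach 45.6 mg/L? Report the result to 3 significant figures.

C(t) = C₀ e^(−kt)  ⇒  t = ln(C₀/C) / k
t = ln(316/45.6) / 0.01700 = 1.936 / 0.01700 ≈ 114 hours

114 hours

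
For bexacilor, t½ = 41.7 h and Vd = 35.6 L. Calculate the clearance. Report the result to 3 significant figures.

k = ln 2 / t½ = ln 2 / 41.7 = 0.01662 h⁻¹
CL = k · V = 0.01662 × 35.6 ≈ 0.592 L/h

0.592 L/h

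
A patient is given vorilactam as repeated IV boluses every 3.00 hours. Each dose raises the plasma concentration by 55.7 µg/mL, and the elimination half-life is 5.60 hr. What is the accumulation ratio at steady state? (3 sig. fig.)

k = ln 2 / 5.60 = 0.1238 hr⁻¹
Fraction remaining after one interval: e^(−kτ) = e^(−0.1238 × 3.00) = 0.6898
R = 1 / (1 − 0.6898) = 1 / 0.3102 ≈ 3.22

3.22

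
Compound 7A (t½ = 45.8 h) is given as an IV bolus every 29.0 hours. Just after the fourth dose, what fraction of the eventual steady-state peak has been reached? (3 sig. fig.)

0.827

k = ln 2 / 45.8 = 0.01513 h⁻¹
f_n = 1 − e^(−nkτ) = 1 − e^(−4 × 0.01513 × 29.0) = 1 − e^(−1.756) = 1 − 0.1728 ≈ 0.827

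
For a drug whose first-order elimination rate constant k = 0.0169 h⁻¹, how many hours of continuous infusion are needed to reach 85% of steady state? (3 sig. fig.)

112 hours

f = 1 − e^(−kt)  ⇒  t = −ln(1 − f) / k
t = −ln(1 − 0.85) / 0.01690 = 1.897 / 0.01690 ≈ 112 hours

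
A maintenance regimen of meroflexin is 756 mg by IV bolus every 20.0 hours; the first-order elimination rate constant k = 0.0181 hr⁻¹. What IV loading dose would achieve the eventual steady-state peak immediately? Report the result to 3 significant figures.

Accumulation ratio R = 1 / (1 − e^(−kτ)) = 1 / (1 − e^(−0.01810×20.0)) = 1 / (1 − 0.6963) = 3.293
Loading dose = maintenance dose × R = 756 × 3.293 ≈ 2490 mg

2490 mg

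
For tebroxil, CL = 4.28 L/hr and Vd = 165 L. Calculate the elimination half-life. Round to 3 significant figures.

k = CL / V = 4.28 / 165 = 0.02594 hr⁻¹
t½ = ln 2 / k = ln 2 / 0.02594 ≈ 26.7 hours

26.7 hours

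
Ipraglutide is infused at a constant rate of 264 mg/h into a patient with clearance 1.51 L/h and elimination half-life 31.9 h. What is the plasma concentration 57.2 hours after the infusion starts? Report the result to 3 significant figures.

124 mg/L

Css = rate / CL = 264 / 1.51 = 174.8 mg/L
k = ln 2 / 31.9 = 0.02173 h⁻¹
C(t) = Css (1 − e^(−kt)) = 174.8 × (1 − e^(−1.243)) = 174.8 × 0.7114 ≈ 124 mg/L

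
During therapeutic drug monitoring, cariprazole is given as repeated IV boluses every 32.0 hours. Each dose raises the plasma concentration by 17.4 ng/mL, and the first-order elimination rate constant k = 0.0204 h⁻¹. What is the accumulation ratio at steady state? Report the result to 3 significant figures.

Fraction remaining after one interval: e^(−kτ) = e^(−0.02040 × 32.0) = 0.5206
R = 1 / (1 − 0.5206) = 1 / 0.4794 ≈ 2.09

2.09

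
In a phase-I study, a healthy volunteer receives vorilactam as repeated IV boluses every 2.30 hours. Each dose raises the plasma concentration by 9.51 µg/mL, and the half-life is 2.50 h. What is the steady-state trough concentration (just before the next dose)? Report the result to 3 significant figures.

k = ln 2 / 2.50 = 0.2773 h⁻¹
Fraction remaining after one interval: e^(−kτ) = e^(−0.2773 × 2.30) = 0.5285
R = 1 / (1 − 0.5285) = 2.121
Css,max = 9.51 × 2.121 = 20.17 µg/mL
Css,min = Css,max × e^(−kτ) = 20.17 × 0.5285 ≈ 10.7 µg/mL

10.7 µg/mL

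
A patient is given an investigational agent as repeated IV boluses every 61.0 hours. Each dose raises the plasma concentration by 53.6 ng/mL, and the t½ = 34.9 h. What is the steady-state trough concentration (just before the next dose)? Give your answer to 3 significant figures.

22.7 ng/mL

k = ln 2 / 34.9 = 0.01986 h⁻¹
Fraction remaining after one interval: e^(−kτ) = e^(−0.01986 × 61.0) = 0.2977
R = 1 / (1 − 0.2977) = 1.424
Css,max = 53.6 × 1.424 = 76.33 ng/mL
Css,min = Css,max × e^(−kτ) = 76.33 × 0.2977 ≈ 22.7 ng/mL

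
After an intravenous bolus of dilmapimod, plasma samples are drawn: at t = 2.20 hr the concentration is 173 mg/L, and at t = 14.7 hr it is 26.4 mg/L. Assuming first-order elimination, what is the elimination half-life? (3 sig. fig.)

k = ln(C₁/C₂) / (t₂ − t₁) = ln(173/26.4) / (14.7 − 2.20)
  = 1.880 / 12.50 = 0.1504 hr⁻¹
t½ = ln 2 / k = ln 2 / 0.1504 ≈ 4.61 hours

4.61 hours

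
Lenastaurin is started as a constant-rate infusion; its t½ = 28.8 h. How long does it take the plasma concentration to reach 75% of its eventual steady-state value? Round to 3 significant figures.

57.6 hours

k = ln 2 / 28.8 = 0.02407 h⁻¹
f = 1 − e^(−kt)  ⇒  t = −ln(1 − f) / k
t = −ln(1 − 0.75) / 0.02407 = 1.386 / 0.02407 ≈ 57.6 hours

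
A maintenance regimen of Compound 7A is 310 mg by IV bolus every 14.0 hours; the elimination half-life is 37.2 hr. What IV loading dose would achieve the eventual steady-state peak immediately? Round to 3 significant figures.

1350 mg

k = ln 2 / 37.2 = 0.01863 hr⁻¹
Accumulation ratio R = 1 / (1 − e^(−kτ)) = 1 / (1 − e^(−0.01863×14.0)) = 1 / (1 − 0.7704) = 4.355
Loading dose = maintenance dose × R = 310 × 4.355 ≈ 1350 mg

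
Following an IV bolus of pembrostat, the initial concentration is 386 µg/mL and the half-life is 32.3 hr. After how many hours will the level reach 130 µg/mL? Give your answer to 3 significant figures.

k = ln 2 / 32.3 = 0.02146 hr⁻¹
C(t) = C₀ e^(−kt)  ⇒  t = ln(C₀/C) / k
t = ln(386/130) / 0.02146 = 1.088 / 0.02146 ≈ 50.7 hours

50.7 hours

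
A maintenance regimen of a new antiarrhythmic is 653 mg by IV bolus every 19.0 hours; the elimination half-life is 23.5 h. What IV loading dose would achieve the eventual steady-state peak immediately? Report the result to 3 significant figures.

k = ln 2 / 23.5 = 0.02950 h⁻¹
Accumulation ratio R = 1 / (1 − e^(−kτ)) = 1 / (1 − e^(−0.02950×19.0)) = 1 / (1 − 0.5710) = 2.331
Loading dose = maintenance dose × R = 653 × 2.331 ≈ 1520 mg

1520 mg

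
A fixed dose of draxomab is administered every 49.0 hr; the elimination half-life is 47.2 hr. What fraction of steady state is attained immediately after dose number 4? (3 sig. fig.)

0.944

k = ln 2 / 47.2 = 0.01469 hr⁻¹
f_n = 1 − e^(−nkτ) = 1 − e^(−4 × 0.01469 × 49.0) = 1 − e^(−2.878) = 1 − 0.05623 ≈ 0.944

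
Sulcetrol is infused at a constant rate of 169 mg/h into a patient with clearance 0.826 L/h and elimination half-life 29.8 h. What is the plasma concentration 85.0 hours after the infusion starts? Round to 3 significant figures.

Css = rate / CL = 169 / 0.826 = 204.6 mg/L
k = ln 2 / 29.8 = 0.02326 h⁻¹
C(t) = Css (1 − e^(−kt)) = 204.6 × (1 − e^(−1.977)) = 204.6 × 0.8615 ≈ 176 mg/L

176 mg/L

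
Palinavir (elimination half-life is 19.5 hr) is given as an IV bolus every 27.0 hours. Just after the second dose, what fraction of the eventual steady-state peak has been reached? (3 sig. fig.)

k = ln 2 / 19.5 = 0.03555 hr⁻¹
f_n = 1 − e^(−nkτ) = 1 − e^(−2 × 0.03555 × 27.0) = 1 − e^(−1.919) = 1 − 0.1467 ≈ 0.853

0.853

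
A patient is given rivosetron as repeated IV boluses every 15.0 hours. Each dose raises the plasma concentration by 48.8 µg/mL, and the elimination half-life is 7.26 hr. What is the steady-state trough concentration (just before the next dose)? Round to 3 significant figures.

k = ln 2 / 7.26 = 0.09547 hr⁻¹
Fraction remaining after one interval: e^(−kτ) = e^(−0.09547 × 15.0) = 0.2388
R = 1 / (1 − 0.2388) = 1.314
Css,max = 48.8 × 1.314 = 64.11 µg/mL
Css,min = Css,max × e^(−kτ) = 64.11 × 0.2388 ≈ 15.3 µg/mL

15.3 µg/mL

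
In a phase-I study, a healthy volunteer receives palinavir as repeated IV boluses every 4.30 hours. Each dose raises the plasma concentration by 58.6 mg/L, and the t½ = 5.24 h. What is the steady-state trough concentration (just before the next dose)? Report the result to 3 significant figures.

76.5 mg/L

k = ln 2 / 5.24 = 0.1323 h⁻¹
Fraction remaining after one interval: e^(−kτ) = e^(−0.1323 × 4.30) = 0.5662
R = 1 / (1 − 0.5662) = 2.305
Css,max = 58.6 × 2.305 = 135.1 mg/L
Css,min = Css,max × e^(−kτ) = 135.1 × 0.5662 ≈ 76.5 mg/L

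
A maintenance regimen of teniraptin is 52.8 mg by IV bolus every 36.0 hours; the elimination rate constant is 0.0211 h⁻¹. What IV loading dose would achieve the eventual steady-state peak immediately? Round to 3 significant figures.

Accumulation ratio R = 1 / (1 − e^(−kτ)) = 1 / (1 − e^(−0.02110×36.0)) = 1 / (1 − 0.4679) = 1.879
Loading dose = maintenance dose × R = 52.8 × 1.879 ≈ 99.2 mg

99.2 mg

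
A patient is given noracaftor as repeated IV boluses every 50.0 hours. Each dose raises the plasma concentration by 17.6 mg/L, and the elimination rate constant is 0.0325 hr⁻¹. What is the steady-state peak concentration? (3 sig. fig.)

21.9 mg/L

Fraction remaining after one interval: e^(−kτ) = e^(−0.03250 × 50.0) = 0.1969
R = 1 / (1 − 0.1969) = 1.245
Css,max = 17.6 × 1.245 ≈ 21.9 mg/L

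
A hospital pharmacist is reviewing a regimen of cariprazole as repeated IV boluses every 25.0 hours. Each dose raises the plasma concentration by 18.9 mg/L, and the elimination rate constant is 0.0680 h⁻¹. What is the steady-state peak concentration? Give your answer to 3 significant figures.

23.1 mg/L

Fraction remaining after one interval: e^(−kτ) = e^(−0.06800 × 25.0) = 0.1827
R = 1 / (1 − 0.1827) = 1.224
Css,max = 18.9 × 1.224 ≈ 23.1 mg/L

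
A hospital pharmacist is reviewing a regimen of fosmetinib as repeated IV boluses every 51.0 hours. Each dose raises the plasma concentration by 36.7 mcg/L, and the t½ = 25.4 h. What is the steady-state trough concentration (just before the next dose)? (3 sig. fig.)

k = ln 2 / 25.4 = 0.02729 h⁻¹
Fraction remaining after one interval: e^(−kτ) = e^(−0.02729 × 51.0) = 0.2486
R = 1 / (1 − 0.2486) = 1.331
Css,max = 36.7 × 1.331 = 48.84 mcg/L
Css,min = Css,max × e^(−kτ) = 48.84 × 0.2486 ≈ 12.1 mcg/L

12.1 mcg/L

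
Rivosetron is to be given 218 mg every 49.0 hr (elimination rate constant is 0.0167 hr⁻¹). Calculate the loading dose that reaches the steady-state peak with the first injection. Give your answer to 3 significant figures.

390 mg

Accumulation ratio R = 1 / (1 − e^(−kτ)) = 1 / (1 − e^(−0.01670×49.0)) = 1 / (1 − 0.4412) = 1.789
Loading dose = maintenance dose × R = 218 × 1.789 ≈ 390 mg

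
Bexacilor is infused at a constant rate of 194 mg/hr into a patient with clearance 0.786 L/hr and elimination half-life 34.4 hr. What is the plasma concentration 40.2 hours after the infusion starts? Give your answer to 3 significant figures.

137 mg/L

Css = rate / CL = 194 / 0.786 = 246.8 mg/L
k = ln 2 / 34.4 = 0.02015 hr⁻¹
C(t) = Css (1 − e^(−kt)) = 246.8 × (1 − e^(−0.8100)) = 246.8 × 0.5551 ≈ 137 mg/L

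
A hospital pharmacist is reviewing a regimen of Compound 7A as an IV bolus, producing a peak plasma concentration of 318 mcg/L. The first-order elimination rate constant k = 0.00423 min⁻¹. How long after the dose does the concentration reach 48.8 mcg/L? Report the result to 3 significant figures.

C(t) = C₀ e^(−kt)  ⇒  t = ln(C₀/C) / k
t = ln(318/48.8) / 0.004230 = 1.874 / 0.004230 ≈ 443 minutes

443 minutes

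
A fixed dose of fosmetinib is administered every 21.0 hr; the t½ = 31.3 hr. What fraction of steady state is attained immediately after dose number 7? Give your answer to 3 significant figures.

0.961

k = ln 2 / 31.3 = 0.02215 hr⁻¹
f_n = 1 − e^(−nkτ) = 1 − e^(−7 × 0.02215 × 21.0) = 1 − e^(−3.255) = 1 − 0.03857 ≈ 0.961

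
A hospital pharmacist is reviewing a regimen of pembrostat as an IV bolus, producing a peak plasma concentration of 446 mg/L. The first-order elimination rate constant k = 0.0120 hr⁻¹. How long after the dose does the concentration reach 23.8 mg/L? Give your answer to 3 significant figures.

244 hours

C(t) = C₀ e^(−kt)  ⇒  t = ln(C₀/C) / k
t = ln(446/23.8) / 0.01200 = 2.931 / 0.01200 ≈ 244 hours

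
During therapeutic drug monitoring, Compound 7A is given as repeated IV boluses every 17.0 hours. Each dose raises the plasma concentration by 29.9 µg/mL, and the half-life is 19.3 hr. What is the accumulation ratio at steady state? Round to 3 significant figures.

2.19

k = ln 2 / 19.3 = 0.03591 hr⁻¹
Fraction remaining after one interval: e^(−kτ) = e^(−0.03591 × 17.0) = 0.5431
R = 1 / (1 − 0.5431) = 1 / 0.4569 ≈ 2.19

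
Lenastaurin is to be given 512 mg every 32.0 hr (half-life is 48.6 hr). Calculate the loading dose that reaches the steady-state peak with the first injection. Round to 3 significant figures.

1400 mg

k = ln 2 / 48.6 = 0.01426 hr⁻¹
Accumulation ratio R = 1 / (1 − e^(−kτ)) = 1 / (1 − e^(−0.01426×32.0)) = 1 / (1 − 0.6336) = 2.729
Loading dose = maintenance dose × R = 512 × 2.729 ≈ 1400 mg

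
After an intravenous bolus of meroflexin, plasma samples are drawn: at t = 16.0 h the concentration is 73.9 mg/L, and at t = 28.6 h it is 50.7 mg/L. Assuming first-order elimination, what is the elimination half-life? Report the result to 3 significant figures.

23.2 hours

k = ln(C₁/C₂) / (t₂ − t₁) = ln(73.9/50.7) / (28.6 − 16.0)
  = 0.3768 / 12.60 = 0.02990 h⁻¹
t½ = ln 2 / k = ln 2 / 0.02990 ≈ 23.2 hours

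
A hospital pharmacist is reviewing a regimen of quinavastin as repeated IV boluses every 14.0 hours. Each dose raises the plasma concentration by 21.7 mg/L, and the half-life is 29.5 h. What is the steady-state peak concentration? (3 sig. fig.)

77.4 mg/L

k = ln 2 / 29.5 = 0.02350 h⁻¹
Fraction remaining after one interval: e^(−kτ) = e^(−0.02350 × 14.0) = 0.7197
R = 1 / (1 − 0.7197) = 3.567
Css,max = 21.7 × 3.567 ≈ 77.4 mg/L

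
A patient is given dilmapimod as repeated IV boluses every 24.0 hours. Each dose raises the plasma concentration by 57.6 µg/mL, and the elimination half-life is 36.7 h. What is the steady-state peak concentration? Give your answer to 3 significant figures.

158 µg/mL

k = ln 2 / 36.7 = 0.01889 h⁻¹
Fraction remaining after one interval: e^(−kτ) = e^(−0.01889 × 24.0) = 0.6355
R = 1 / (1 − 0.6355) = 2.744
Css,max = 57.6 × 2.744 ≈ 158 µg/mL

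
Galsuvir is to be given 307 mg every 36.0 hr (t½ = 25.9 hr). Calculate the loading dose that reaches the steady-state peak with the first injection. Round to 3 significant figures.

496 mg

k = ln 2 / 25.9 = 0.02676 hr⁻¹
Accumulation ratio R = 1 / (1 − e^(−kτ)) = 1 / (1 − e^(−0.02676×36.0)) = 1 / (1 − 0.3816) = 1.617
Loading dose = maintenance dose × R = 307 × 1.617 ≈ 496 mg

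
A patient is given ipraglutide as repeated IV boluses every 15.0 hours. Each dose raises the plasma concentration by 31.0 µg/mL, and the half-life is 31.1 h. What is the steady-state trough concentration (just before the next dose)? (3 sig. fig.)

78.1 µg/mL

k = ln 2 / 31.1 = 0.02229 h⁻¹
Fraction remaining after one interval: e^(−kτ) = e^(−0.02229 × 15.0) = 0.7158
R = 1 / (1 − 0.7158) = 3.519
Css,max = 31.0 × 3.519 = 109.1 µg/mL
Css,min = Css,max × e^(−kτ) = 109.1 × 0.7158 ≈ 78.1 µg/mL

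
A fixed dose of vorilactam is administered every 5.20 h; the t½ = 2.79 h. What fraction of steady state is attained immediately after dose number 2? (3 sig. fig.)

0.925

k = ln 2 / 2.79 = 0.2484 h⁻¹
f_n = 1 − e^(−nkτ) = 1 − e^(−2 × 0.2484 × 5.20) = 1 − e^(−2.584) = 1 − 0.07549 ≈ 0.925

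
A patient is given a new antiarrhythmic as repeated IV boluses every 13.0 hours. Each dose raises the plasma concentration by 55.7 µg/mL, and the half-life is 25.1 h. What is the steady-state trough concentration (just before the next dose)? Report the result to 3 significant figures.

k = ln 2 / 25.1 = 0.02762 h⁻¹
Fraction remaining after one interval: e^(−kτ) = e^(−0.02762 × 13.0) = 0.6984
R = 1 / (1 − 0.6984) = 3.315
Css,max = 55.7 × 3.315 = 184.7 µg/mL
Css,min = Css,max × e^(−kτ) = 184.7 × 0.6984 ≈ 129 µg/mL

129 µg/mL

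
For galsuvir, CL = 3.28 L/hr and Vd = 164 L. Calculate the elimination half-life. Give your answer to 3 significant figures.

k = CL / V = 3.28 / 164 = 0.02000 hr⁻¹
t½ = ln 2 / k = ln 2 / 0.02000 ≈ 34.7 hours

34.7 hours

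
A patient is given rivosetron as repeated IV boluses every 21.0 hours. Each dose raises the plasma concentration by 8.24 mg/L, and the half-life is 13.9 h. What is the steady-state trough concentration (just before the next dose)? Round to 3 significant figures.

k = ln 2 / 13.9 = 0.04987 h⁻¹
Fraction remaining after one interval: e^(−kτ) = e^(−0.04987 × 21.0) = 0.3509
R = 1 / (1 − 0.3509) = 1.541
Css,max = 8.24 × 1.541 = 12.69 mg/L
Css,min = Css,max × e^(−kτ) = 12.69 × 0.3509 ≈ 4.45 mg/L

4.45 mg/L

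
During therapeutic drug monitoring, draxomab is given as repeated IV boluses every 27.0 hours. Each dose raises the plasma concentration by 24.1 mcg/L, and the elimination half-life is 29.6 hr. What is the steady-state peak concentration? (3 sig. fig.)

51.4 mcg/L

k = ln 2 / 29.6 = 0.02342 hr⁻¹
Fraction remaining after one interval: e^(−kτ) = e^(−0.02342 × 27.0) = 0.5314
R = 1 / (1 − 0.5314) = 2.134
Css,max = 24.1 × 2.134 ≈ 51.4 mcg/L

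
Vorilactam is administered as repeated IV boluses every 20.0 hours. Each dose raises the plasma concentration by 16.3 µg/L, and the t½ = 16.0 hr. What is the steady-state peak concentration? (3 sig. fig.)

k = ln 2 / 16.0 = 0.04332 hr⁻¹
Fraction remaining after one interval: e^(−kτ) = e^(−0.04332 × 20.0) = 0.4204
R = 1 / (1 − 0.4204) = 1.725
Css,max = 16.3 × 1.725 ≈ 28.1 µg/L

28.1 µg/L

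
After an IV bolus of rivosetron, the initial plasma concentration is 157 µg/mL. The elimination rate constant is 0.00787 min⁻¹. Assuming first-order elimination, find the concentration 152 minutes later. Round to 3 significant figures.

47.5 µg/mL

C(t) = C₀ e^(−kt) = 157 × e^(−0.007870 × 152) = 157 × e^(−1.196) = 157 × 0.3023 ≈ 47.5 µg/mL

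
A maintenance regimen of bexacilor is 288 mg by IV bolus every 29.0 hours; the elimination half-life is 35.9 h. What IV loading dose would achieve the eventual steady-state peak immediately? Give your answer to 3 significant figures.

k = ln 2 / 35.9 = 0.01931 h⁻¹
Accumulation ratio R = 1 / (1 − e^(−kτ)) = 1 / (1 − e^(−0.01931×29.0)) = 1 / (1 − 0.5713) = 2.332
Loading dose = maintenance dose × R = 288 × 2.332 ≈ 672 mg

672 mg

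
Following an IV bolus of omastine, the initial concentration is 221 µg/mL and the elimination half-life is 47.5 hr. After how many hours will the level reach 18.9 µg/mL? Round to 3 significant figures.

k = ln 2 / 47.5 = 0.01459 hr⁻¹
C(t) = C₀ e^(−kt)  ⇒  t = ln(C₀/C) / k
t = ln(221/18.9) / 0.01459 = 2.459 / 0.01459 ≈ 169 hours

169 hours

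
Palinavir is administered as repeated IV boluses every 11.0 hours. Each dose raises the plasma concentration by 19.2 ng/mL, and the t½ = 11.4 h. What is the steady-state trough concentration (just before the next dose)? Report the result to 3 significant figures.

k = ln 2 / 11.4 = 0.06080 h⁻¹
Fraction remaining after one interval: e^(−kτ) = e^(−0.06080 × 11.0) = 0.5123
R = 1 / (1 − 0.5123) = 2.050
Css,max = 19.2 × 2.050 = 39.37 ng/mL
Css,min = Css,max × e^(−kτ) = 39.37 × 0.5123 ≈ 20.2 ng/mL

20.2 ng/mL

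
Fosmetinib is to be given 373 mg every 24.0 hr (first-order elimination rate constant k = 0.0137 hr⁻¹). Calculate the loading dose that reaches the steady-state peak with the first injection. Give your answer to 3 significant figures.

1330 mg

Accumulation ratio R = 1 / (1 − e^(−kτ)) = 1 / (1 − e^(−0.01370×24.0)) = 1 / (1 − 0.7198) = 3.569
Loading dose = maintenance dose × R = 373 × 3.569 ≈ 1330 mg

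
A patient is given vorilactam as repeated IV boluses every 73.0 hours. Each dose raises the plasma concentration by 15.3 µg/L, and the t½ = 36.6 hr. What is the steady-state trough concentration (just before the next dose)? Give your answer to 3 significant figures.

5.13 µg/L

k = ln 2 / 36.6 = 0.01894 hr⁻¹
Fraction remaining after one interval: e^(−kτ) = e^(−0.01894 × 73.0) = 0.2509
R = 1 / (1 − 0.2509) = 1.335
Css,max = 15.3 × 1.335 = 20.43 µg/L
Css,min = Css,max × e^(−kτ) = 20.43 × 0.2509 ≈ 5.13 µg/L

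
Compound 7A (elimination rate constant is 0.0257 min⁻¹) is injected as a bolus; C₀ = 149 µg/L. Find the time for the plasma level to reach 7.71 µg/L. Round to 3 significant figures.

115 minutes

C(t) = C₀ e^(−kt)  ⇒  t = ln(C₀/C) / k
t = ln(149/7.71) / 0.02570 = 2.961 / 0.02570 ≈ 115 minutes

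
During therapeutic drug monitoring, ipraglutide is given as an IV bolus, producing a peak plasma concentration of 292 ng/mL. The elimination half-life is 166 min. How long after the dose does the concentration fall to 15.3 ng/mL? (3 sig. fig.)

706 minutes

k = ln 2 / 166 = 0.004176 min⁻¹
C(t) = C₀ e^(−kt)  ⇒  t = ln(C₀/C) / k
t = ln(292/15.3) / 0.004176 = 2.949 / 0.004176 ≈ 706 minutes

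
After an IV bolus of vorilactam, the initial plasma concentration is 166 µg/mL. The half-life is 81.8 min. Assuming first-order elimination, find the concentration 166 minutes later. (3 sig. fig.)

k = ln 2 / 81.8 = 0.008474 min⁻¹
C(t) = C₀ e^(−kt) = 166 × e^(−0.008474 × 166) = 166 × e^(−1.407) = 166 × 0.2450 ≈ 40.7 µg/mL

40.7 µg/mL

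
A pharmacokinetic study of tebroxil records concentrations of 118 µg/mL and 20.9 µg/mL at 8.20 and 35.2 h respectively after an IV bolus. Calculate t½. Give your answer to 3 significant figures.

k = ln(C₁/C₂) / (t₂ − t₁) = ln(118/20.9) / (35.2 − 8.20)
  = 1.731 / 27.00 = 0.06411 h⁻¹
t½ = ln 2 / k = ln 2 / 0.06411 ≈ 10.8 hours

10.8 hours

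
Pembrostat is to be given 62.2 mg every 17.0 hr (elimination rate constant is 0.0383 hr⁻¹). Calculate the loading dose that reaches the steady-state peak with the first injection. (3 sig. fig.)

Accumulation ratio R = 1 / (1 − e^(−kτ)) = 1 / (1 − e^(−0.03830×17.0)) = 1 / (1 − 0.5215) = 2.090
Loading dose = maintenance dose × R = 62.2 × 2.090 ≈ 130 mg

130 mg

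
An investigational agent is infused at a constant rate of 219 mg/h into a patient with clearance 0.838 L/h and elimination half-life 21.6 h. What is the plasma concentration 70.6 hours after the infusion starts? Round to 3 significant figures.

Css = rate / CL = 219 / 0.838 = 261.3 µg/mL
k = ln 2 / 21.6 = 0.03209 h⁻¹
C(t) = Css (1 − e^(−kt)) = 261.3 × (1 − e^(−2.266)) = 261.3 × 0.8962 ≈ 234 µg/mL

234 µg/mL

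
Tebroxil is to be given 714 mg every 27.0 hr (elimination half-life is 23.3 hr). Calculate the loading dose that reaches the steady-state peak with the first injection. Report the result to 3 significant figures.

k = ln 2 / 23.3 = 0.02975 hr⁻¹
Accumulation ratio R = 1 / (1 − e^(−kτ)) = 1 / (1 − e^(−0.02975×27.0)) = 1 / (1 − 0.4479) = 1.811
Loading dose = maintenance dose × R = 714 × 1.811 ≈ 1290 mg

1290 mg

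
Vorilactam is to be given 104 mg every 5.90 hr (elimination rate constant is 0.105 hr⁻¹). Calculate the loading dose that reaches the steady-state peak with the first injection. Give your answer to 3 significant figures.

225 mg

Accumulation ratio R = 1 / (1 − e^(−kτ)) = 1 / (1 − e^(−0.1050×5.90)) = 1 / (1 − 0.5382) = 2.166
Loading dose = maintenance dose × R = 104 × 2.166 ≈ 225 mg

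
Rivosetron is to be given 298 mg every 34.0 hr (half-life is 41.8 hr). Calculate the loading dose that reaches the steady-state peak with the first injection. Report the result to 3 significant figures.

691 mg

k = ln 2 / 41.8 = 0.01658 hr⁻¹
Accumulation ratio R = 1 / (1 − e^(−kτ)) = 1 / (1 − e^(−0.01658×34.0)) = 1 / (1 − 0.5690) = 2.320
Loading dose = maintenance dose × R = 298 × 2.320 ≈ 691 mg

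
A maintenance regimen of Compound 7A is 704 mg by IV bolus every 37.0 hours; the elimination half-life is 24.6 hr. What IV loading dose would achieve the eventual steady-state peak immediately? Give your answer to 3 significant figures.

1090 mg

k = ln 2 / 24.6 = 0.02818 hr⁻¹
Accumulation ratio R = 1 / (1 − e^(−kτ)) = 1 / (1 − e^(−0.02818×37.0)) = 1 / (1 − 0.3526) = 1.545
Loading dose = maintenance dose × R = 704 × 1.545 ≈ 1090 mg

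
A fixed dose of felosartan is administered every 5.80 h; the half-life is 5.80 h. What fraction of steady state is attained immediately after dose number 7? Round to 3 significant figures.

0.992

k = ln 2 / 5.80 = 0.1195 h⁻¹
f_n = 1 − e^(−nkτ) = 1 − e^(−7 × 0.1195 × 5.80) = 1 − e^(−4.852) = 1 − 0.007813 ≈ 0.992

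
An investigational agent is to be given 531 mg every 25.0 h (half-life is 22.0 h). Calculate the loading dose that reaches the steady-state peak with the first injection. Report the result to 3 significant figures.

k = ln 2 / 22.0 = 0.03151 h⁻¹
Accumulation ratio R = 1 / (1 − e^(−kτ)) = 1 / (1 − e^(−0.03151×25.0)) = 1 / (1 − 0.4549) = 1.835
Loading dose = maintenance dose × R = 531 × 1.835 ≈ 974 mg

974 mg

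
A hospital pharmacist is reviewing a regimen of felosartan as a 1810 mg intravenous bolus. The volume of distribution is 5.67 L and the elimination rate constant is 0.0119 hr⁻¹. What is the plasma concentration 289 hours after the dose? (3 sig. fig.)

C₀ = dose / V = 1810 / 5.67 = 319.2 µg/mL
C(t) = C₀ e^(−kt) = 319.2 × e^(−0.01190 × 289) = 319.2 × e^(−3.439) = 319.2 × 0.03209 ≈ 10.2 µg/mL

10.2 µg/mL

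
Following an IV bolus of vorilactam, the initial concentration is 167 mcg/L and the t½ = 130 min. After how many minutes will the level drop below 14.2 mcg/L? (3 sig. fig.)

k = ln 2 / 130 = 0.005332 min⁻¹
C(t) = C₀ e^(−kt)  ⇒  t = ln(C₀/C) / k
t = ln(167/14.2) / 0.005332 = 2.465 / 0.005332 ≈ 462 minutes

462 minutes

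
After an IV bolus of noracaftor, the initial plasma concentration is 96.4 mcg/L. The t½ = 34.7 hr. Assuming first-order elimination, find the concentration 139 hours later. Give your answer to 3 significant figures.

k = ln 2 / 34.7 = 0.01998 hr⁻¹
C(t) = C₀ e^(−kt) = 96.4 × e^(−0.01998 × 139) = 96.4 × e^(−2.777) = 96.4 × 0.06225 ≈ 6.00 mcg/L

6.00 mcg/L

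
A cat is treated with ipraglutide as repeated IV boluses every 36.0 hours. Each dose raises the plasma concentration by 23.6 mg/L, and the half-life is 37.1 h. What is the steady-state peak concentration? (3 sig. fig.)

k = ln 2 / 37.1 = 0.01868 h⁻¹
Fraction remaining after one interval: e^(−kτ) = e^(−0.01868 × 36.0) = 0.5104
R = 1 / (1 − 0.5104) = 2.042
Css,max = 23.6 × 2.042 ≈ 48.2 mg/L

48.2 mg/L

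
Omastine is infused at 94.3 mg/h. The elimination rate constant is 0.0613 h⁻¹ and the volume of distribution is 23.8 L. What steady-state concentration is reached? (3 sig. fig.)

CL = k · V = 0.0613 × 23.8 = 1.459 L/h
Css = rate / CL = 94.3 / 1.459 ≈ 64.6 mg/L

64.6 mg/L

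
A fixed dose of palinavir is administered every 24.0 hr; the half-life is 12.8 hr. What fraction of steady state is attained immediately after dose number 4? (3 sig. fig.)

0.994

k = ln 2 / 12.8 = 0.05415 hr⁻¹
f_n = 1 − e^(−nkτ) = 1 − e^(−4 × 0.05415 × 24.0) = 1 − e^(−5.199) = 1 − 0.005524 ≈ 0.994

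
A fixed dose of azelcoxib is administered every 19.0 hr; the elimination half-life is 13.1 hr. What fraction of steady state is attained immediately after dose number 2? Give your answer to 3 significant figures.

k = ln 2 / 13.1 = 0.05291 hr⁻¹
f_n = 1 − e^(−nkτ) = 1 − e^(−2 × 0.05291 × 19.0) = 1 − e^(−2.011) = 1 − 0.1339 ≈ 0.866

0.866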